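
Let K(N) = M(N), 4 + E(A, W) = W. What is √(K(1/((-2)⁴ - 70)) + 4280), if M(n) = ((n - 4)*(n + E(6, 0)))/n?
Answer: √1104186/18 ≈ 58.378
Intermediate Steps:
E(A, W) = -4 + W
M(n) = (-4 + n)²/n (M(n) = ((n - 4)*(n + (-4 + 0)))/n = ((-4 + n)*(n - 4))/n = ((-4 + n)*(-4 + n))/n = (-4 + n)²/n)
K(N) = -8 + N + 16/N
√(K(1/((-2)⁴ - 70)) + 4280) = √((-8 + 1/((-2)⁴ - 70) + 16/(1/((-2)⁴ - 70))) + 4280) = √((-8 + 1/(16 - 70) + 16/(1/(16 - 70))) + 4280) = √((-8 + 1/(-54) + 16/(1/(-54))) + 4280) = √((-8 - 1/54 + 16/(-1/54)) + 4280) = √((-8 - 1/54 + 16*(-54)) + 4280) = √((-8 - 1/54 - 864) + 4280) = √(-47089/54 + 4280) = √(184031/54) = √1104186/18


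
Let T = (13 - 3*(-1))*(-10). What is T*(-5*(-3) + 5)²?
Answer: -64000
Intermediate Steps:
T = -160 (T = (13 + 3)*(-10) = 16*(-10) = -160)
T*(-5*(-3) + 5)² = -160*(-5*(-3) + 5)² = -160*(15 + 5)² = -160*20² = -160*400 = -64000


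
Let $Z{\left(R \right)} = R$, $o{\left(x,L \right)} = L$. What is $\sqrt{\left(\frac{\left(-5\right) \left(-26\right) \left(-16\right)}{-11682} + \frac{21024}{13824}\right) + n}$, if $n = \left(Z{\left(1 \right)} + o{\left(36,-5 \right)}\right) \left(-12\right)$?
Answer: $\frac{\sqrt{3014383691}}{7788} \approx 7.0497$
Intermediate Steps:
$n = 48$ ($n = \left(1 - 5\right) \left(-12\right) = \left(-4\right) \left(-12\right) = 48$)
$\sqrt{\left(\frac{\left(-5\right) \left(-26\right) \left(-16\right)}{-11682} + \frac{21024}{13824}\right) + n} = \sqrt{\left(\frac{\left(-5\right) \left(-26\right) \left(-16\right)}{-11682} + \frac{21024}{13824}\right) + 48} = \sqrt{\left(130 \left(-16\right) \left(- \frac{1}{11682}\right) + 21024 \cdot \frac{1}{13824}\right) + 48} = \sqrt{\left(\left(-2080\right) \left(- \frac{1}{11682}\right) + \frac{73}{48}\right) + 48} = \sqrt{\left(\frac{1040}{5841} + \frac{73}{48}\right) + 48} = \sqrt{\frac{158771}{93456} + 48} = \sqrt{\frac{4644659}{93456}} = \frac{\sqrt{3014383691}}{7788}$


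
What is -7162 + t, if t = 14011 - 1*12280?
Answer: -5431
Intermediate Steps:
t = 1731 (t = 14011 - 12280 = 1731)
-7162 + t = -7162 + 1731 = -5431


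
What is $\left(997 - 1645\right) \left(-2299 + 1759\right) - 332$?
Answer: $349588$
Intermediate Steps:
$\left(997 - 1645\right) \left(-2299 + 1759\right) - 332 = \left(997 - 1645\right) \left(-540\right) - 332 = \left(-648\right) \left(-540\right) - 332 = 349920 - 332 = 349588$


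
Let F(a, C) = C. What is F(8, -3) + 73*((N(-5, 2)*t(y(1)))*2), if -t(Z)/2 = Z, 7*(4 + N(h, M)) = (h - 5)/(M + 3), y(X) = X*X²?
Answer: 8739/7 ≈ 1248.4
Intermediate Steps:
y(X) = X³
N(h, M) = -4 + (-5 + h)/(7*(3 + M)) (N(h, M) = -4 + ((h - 5)/(M + 3))/7 = -4 + ((-5 + h)/(3 + M))/7 = -4 + (-5 + h)/(7*(3 + M)))
t(Z) = -2*Z
F(8, -3) + 73*((N(-5, 2)*t(y(1)))*2) = -3 + 73*((((-89 - 5 - 28*2)/(7*(3 + 2)))*(-2*1³))*2) = -3 + 73*((((⅐)*(-89 - 5 - 56)/5)*(-2*1))*2) = -3 + 73*((((⅐)*(⅕)*(-150))*(-2))*2) = -3 + 73*(-30/7*(-2)*2) = -3 + 73*((60/7)*2) = -3 + 73*(120/7) = -3 + 8760/7 = 8739/7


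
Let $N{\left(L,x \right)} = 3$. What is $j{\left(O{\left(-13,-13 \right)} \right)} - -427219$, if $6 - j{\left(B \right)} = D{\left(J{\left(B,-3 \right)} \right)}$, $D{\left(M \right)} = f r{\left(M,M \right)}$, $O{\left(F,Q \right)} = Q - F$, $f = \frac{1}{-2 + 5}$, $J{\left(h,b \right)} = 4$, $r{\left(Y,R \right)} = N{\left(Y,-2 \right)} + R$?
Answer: $\frac{1281668}{3} \approx 4.2722 \cdot 10^{5}$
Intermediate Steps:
$r{\left(Y,R \right)} = 3 + R$
$f = \frac{1}{3} \approx 0.33333$
$D{\left(M \right)} = 1 + \frac{M}{3}$ ($D{\left(M \right)} = \frac{3 + M}{3} = 1 + \frac{M}{3}$)
$j{\left(B \right)} = \frac{11}{3}$ ($j{\left(B \right)} = 6 - \left(1 + \frac{1}{3} \cdot 4\right) = 6 - \left(1 + \frac{4}{3}\right) = 6 - \frac{7}{3} = \frac{11}{3}$)
$j{\left(O{\left(-13,-13 \right)} \right)} - -427219 = \frac{11}{3} - -427219 = \frac{11}{3} + 427219 = \frac{1281668}{3}$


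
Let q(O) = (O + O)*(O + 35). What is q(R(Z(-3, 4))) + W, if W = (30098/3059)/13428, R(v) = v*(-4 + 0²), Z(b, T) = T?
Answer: -12487165559/20538126 ≈ -608.00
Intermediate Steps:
R(v) = -4*v (R(v) = v*(-4 + 0) = v*(-4) = -4*v)
q(O) = 2*O*(35 + O) (q(O) = (2*O)*(35 + O) = 2*O*(35 + O))
W = 15049/20538126 (W = (30098*(1/3059))*(1/13428) = (30098/3059)*(1/13428) = 15049/20538126 ≈ 0.00073273)
q(R(Z(-3, 4))) + W = 2*(-4*4)*(35 - 4*4) + 15049/20538126 = 2*(-16)*(35 - 16) + 15049/20538126 = 2*(-16)*19 + 15049/20538126 = -608 + 15049/20538126 = -12487165559/20538126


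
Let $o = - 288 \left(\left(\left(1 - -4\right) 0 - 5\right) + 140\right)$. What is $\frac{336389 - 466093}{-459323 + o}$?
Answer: $\frac{129704}{498203} \approx 0.26034$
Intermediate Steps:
$o = -38880$ ($o = - 288 \left(\left(\left(1 + 4\right) 0 - 5\right) + 140\right) = - 288 \left(\left(5 \cdot 0 - 5\right) + 140\right) = - 288 \left(\left(0 - 5\right) + 140\right) = - 288 \left(-5 + 140\right) = \left(-288\right) 135 = -38880$)
$\frac{336389 - 466093}{-459323 + o} = \frac{336389 - 466093}{-459323 - 38880} = - \frac{129704}{-498203} = \left(-129704\right) \left(- \frac{1}{498203}\right) = \frac{129704}{498203}$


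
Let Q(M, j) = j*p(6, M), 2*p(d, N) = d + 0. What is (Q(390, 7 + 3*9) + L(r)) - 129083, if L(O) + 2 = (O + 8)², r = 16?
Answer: -128407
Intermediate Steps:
p(d, N) = d/2 (p(d, N) = (d + 0)/2 = d/2)
L(O) = -2 + (8 + O)² (L(O) = -2 + (O + 8)² = -2 + (8 + O)²)
Q(M, j) = 3*j (Q(M, j) = j*((½)*6) = j*3 = 3*j)
(Q(390, 7 + 3*9) + L(r)) - 129083 = (3*(7 + 3*9) + (-2 + (8 + 16)²)) - 129083 = (3*(7 + 27) + (-2 + 24²)) - 129083 = (3*34 + (-2 + 576)) - 129083 = (102 + 574) - 129083 = 676 - 129083 = -128407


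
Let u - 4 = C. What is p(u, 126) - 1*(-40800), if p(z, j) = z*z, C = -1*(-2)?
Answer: 40836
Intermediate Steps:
C = 2
u = 6 (u = 4 + 2 = 6)
p(z, j) = z²
p(u, 126) - 1*(-40800) = 6² - 1*(-40800) = 36 + 40800 = 40836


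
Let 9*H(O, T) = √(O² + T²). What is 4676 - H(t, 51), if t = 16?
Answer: 4676 - √2857/9 ≈ 4670.1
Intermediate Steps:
H(O, T) = √(O² + T²)/9
4676 - H(t, 51) = 4676 - √(16² + 51²)/9 = 4676 - √(256 + 2601)/9 = 4676 - √2857/9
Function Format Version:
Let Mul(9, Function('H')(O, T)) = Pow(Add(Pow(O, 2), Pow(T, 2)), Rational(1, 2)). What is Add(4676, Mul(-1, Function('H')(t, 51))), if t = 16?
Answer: Add(4676, Mul(Rational(-1, 9), Pow(2857, Rational(1, 2)))) ≈ 4670.1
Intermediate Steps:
Function('H')(O, T) = Mul(Rational(1, 9), Pow(Add(Pow(O, 2), Pow(T, 2)), Rational(1, 2)))
Add(4676, Mul(-1, Function('H')(t, 51))) = Add(4676, Mul(-1, Mul(Rational(1, 9), Pow(Add(Pow(16, 2), Pow(51, 2)), Rational(1, 2))))) = Add(4676, Mul(-1, Mul(Rational(1, 9), Pow(Add(256, 2601), Rational(1, 2))))) = Add(4676, Mul(-1, Mul(Rational(1, 9), Pow(2857, Rational(1, 2))))) = Add(4676, Mul(Rational(-1, 9), Pow(2857, Rational(1, 2))))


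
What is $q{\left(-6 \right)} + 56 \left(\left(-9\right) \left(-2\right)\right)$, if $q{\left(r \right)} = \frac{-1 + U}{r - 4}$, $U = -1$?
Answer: $\frac{5041}{5} \approx 1008.2$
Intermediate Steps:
$q{\left(r \right)} = - \frac{2}{-4 + r}$ ($q{\left(r \right)} = \frac{-1 - 1}{r - 4} = - \frac{2}{-4 + r}$)
$q{\left(-6 \right)} + 56 \left(\left(-9\right) \left(-2\right)\right) = - \frac{2}{-4 - 6} + 56 \left(\left(-9\right) \left(-2\right)\right) = - \frac{2}{-10} + 56 \cdot 18 = \left(-2\right) \left(- \frac{1}{10}\right) + 1008 = \frac{1}{5} + 1008 = \frac{5041}{5}$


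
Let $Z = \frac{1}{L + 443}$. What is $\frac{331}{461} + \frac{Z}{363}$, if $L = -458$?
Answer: $\frac{1801834}{2510145} \approx 0.71782$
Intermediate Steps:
$Z = - \frac{1}{15}$ ($Z = \frac{1}{-458 + 443} = \frac{1}{-15} = - \frac{1}{15} \approx -0.066667$)
$\frac{331}{461} + \frac{Z}{363} = \frac{331}{461} - \frac{1}{15 \cdot 363} = 331 \cdot \frac{1}{461} - \frac{1}{5445} = \frac{331}{461} - \frac{1}{5445} = \frac{1801834}{2510145}$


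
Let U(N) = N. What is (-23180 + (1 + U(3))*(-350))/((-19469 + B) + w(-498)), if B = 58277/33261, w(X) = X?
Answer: 81755538/66406411 ≈ 1.2311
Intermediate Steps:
B = 58277/33261 (B = 58277*(1/33261) = 58277/33261 ≈ 1.7521)
(-23180 + (1 + U(3))*(-350))/((-19469 + B) + w(-498)) = (-23180 + (1 + 3)*(-350))/((-19469 + 58277/33261) - 498) = (-23180 + 4*(-350))/(-647500132/33261 - 498) = (-23180 - 1400)/(-664064110/33261) = -24580*(-33261/664064110) = 81755538/66406411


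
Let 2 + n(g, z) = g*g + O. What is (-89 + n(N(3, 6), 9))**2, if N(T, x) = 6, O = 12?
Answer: 1849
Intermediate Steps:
n(g, z) = 10 + g**2 (n(g, z) = -2 + (g*g + 12) = -2 + (g**2 + 12) = -2 + (12 + g**2) = 10 + g**2)
(-89 + n(N(3, 6), 9))**2 = (-89 + (10 + 6**2))**2 = (-89 + (10 + 36))**2 = (-89 + 46)**2 = (-43)**2 = 1849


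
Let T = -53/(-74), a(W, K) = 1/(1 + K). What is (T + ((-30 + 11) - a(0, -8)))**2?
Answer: 88303609/268324 ≈ 329.09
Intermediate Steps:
T = 53/74 (T = -53*(-1/74) = 53/74 ≈ 0.71622)
(T + ((-30 + 11) - a(0, -8)))**2 = (53/74 + ((-30 + 11) - 1/(1 - 8)))**2 = (53/74 + (-19 - 1/(-7)))**2 = (53/74 + (-19 - 1*(-1/7)))**2 = (53/74 + (-19 + 1/7))**2 = (53/74 - 132/7)**2 = (-9397/518)**2 = 88303609/268324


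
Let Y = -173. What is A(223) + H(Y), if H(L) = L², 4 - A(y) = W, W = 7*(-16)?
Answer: 30045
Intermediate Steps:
W = -112
A(y) = 116 (A(y) = 4 - 1*(-112) = 4 + 112 = 116)
A(223) + H(Y) = 116 + (-173)² = 116 + 29929 = 30045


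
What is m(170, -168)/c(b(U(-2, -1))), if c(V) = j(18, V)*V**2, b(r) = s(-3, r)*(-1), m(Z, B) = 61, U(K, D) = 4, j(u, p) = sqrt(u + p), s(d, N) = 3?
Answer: 61*sqrt(15)/135 ≈ 1.7500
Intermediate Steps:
j(u, p) = sqrt(p + u)
b(r) = -3 (b(r) = 3*(-1) = -3)
c(V) = V**2*sqrt(18 + V) (c(V) = sqrt(V + 18)*V**2 = sqrt(18 + V)*V**2 = V**2*sqrt(18 + V))
m(170, -168)/c(b(U(-2, -1))) = 61/(((-3)**2*sqrt(18 - 3))) = 61/((9*sqrt(15))) = 61*(sqrt(15)/135) = 61*sqrt(15)/135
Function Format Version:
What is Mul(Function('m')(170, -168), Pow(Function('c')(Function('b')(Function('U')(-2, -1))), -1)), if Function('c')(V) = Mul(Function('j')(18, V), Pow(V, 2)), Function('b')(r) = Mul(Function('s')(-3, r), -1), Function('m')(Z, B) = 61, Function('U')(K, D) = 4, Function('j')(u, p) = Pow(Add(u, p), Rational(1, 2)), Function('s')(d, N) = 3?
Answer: Mul(Rational(61, 135), Pow(15, Rational(1, 2))) ≈ 1.7500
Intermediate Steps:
Function('j')(u, p) = Pow(Add(p, u), Rational(1, 2))
Function('b')(r) = -3 (Function('b')(r) = Mul(3, -1) = -3)
Function('c')(V) = Mul(Pow(V, 2), Pow(Add(18, V), Rational(1, 2))) (Function('c')(V) = Mul(Pow(Add(V, 18), Rational(1, 2)), Pow(V, 2)) = Mul(Pow(Add(18, V), Rational(1, 2)), Pow(V, 2)) = Mul(Pow(V, 2), Pow(Add(18, V), Rational(1, 2))))
Mul(Function('m')(170, -168), Pow(Function('c')(Function('b')(Function('U')(-2, -1))), -1)) = Mul(61, Pow(Mul(Pow(-3, 2), Pow(Add(18, -3), Rational(1, 2))), -1)) = Mul(61, Pow(Mul(9, Pow(15, Rational(1, 2))), -1)) = Mul(61, Mul(Rational(1, 135), Pow(15, Rational(1, 2)))) = Mul(Rational(61, 135), Pow(15, Rational(1, 2)))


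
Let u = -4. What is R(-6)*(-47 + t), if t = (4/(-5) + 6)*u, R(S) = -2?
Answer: 678/5 ≈ 135.60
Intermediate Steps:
t = -104/5 (t = (4/(-5) + 6)*(-4) = (4*(-⅕) + 6)*(-4) = (-⅘ + 6)*(-4) = (26/5)*(-4) = -104/5 ≈ -20.800)
R(-6)*(-47 + t) = -2*(-47 - 104/5) = -2*(-339/5) = 678/5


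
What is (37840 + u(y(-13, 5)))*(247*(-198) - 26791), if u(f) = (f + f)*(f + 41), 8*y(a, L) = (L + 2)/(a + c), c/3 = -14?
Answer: -277261894355993/96800 ≈ -2.8643e+9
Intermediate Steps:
c = -42 (c = 3*(-14) = -42)
y(a, L) = (2 + L)/(8*(-42 + a)) (y(a, L) = ((L + 2)/(a - 42))/8 = ((2 + L)/(-42 + a))/8 = (2 + L)/(8*(-42 + a)))
u(f) = 2*f*(41 + f) (u(f) = (2*f)*(41 + f) = 2*f*(41 + f))
(37840 + u(y(-13, 5)))*(247*(-198) - 26791) = (37840 + 2*((2 + 5)/(8*(-42 - 13)))*(41 + (2 + 5)/(8*(-42 - 13))))*(247*(-198) - 26791) = (37840 + 2*((1/8)*7/(-55))*(41 + (1/8)*7/(-55)))*(-48906 - 26791) = (37840 + 2*((1/8)*(-1/55)*7)*(41 + (1/8)*(-1/55)*7))*(-75697) = (37840 + 2*(-7/440)*(41 - 7/440))*(-75697) = (37840 + 2*(-7/440)*(18033/440))*(-75697) = (37840 - 126231/96800)*(-75697) = (3662785769/96800)*(-75697) = -277261894355993/96800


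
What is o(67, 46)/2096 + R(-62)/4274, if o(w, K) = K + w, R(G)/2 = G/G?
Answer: 243577/4479152 ≈ 0.054380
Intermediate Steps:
R(G) = 2 (R(G) = 2*(G/G) = 2*1 = 2)
o(67, 46)/2096 + R(-62)/4274 = (46 + 67)/2096 + 2/4274 = 113*(1/2096) + 2*(1/4274) = 113/2096 + 1/2137 = 243577/4479152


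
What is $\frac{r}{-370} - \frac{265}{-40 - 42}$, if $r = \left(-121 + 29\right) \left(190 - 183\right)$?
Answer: $\frac{75429}{15170} \approx 4.9722$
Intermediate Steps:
$r = -644$ ($r = \left(-92\right) 7 = -644$)
$\frac{r}{-370} - \frac{265}{-40 - 42} = - \frac{644}{-370} - \frac{265}{-40 - 42} = \left(-644\right) \left(- \frac{1}{370}\right) - \frac{265}{-40 - 42} = \frac{322}{185} - \frac{265}{-82} = \frac{322}{185} - - \frac{265}{82} = \frac{322}{185} + \frac{265}{82} = \frac{75429}{15170}$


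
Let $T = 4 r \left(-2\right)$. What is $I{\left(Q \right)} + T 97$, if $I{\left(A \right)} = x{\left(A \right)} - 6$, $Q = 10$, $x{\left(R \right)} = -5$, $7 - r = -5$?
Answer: $-9323$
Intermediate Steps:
$r = 12$ ($r = 7 - -5 = 7 + 5 = 12$)
$I{\left(A \right)} = -11$ ($I{\left(A \right)} = -5 - 6 = -11$)
$T = -96$ ($T = 4 \cdot 12 \left(-2\right) = 48 \left(-2\right) = -96$)
$I{\left(Q \right)} + T 97 = -11 - 9312 = -9323$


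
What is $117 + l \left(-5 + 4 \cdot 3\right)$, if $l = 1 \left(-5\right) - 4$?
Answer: $54$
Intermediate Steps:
$l = -9$ ($l = -5 - 4 = -9$)
$117 + l \left(-5 + 4 \cdot 3\right) = 117 - 9 \left(-5 + 4 \cdot 3\right) = 117 - 9 \left(-5 + 12\right) = 117 - 63 = 54$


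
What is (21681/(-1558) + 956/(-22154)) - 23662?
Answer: -21505205087/908314 ≈ -23676.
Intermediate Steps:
(21681/(-1558) + 956/(-22154)) - 23662 = (21681*(-1/1558) + 956*(-1/22154)) - 23662 = (-21681/1558 - 478/11077) - 23662 = -12679219/908314 - 23662 = -21505205087/908314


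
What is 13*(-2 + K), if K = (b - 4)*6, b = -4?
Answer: -650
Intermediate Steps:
K = -48 (K = (-4 - 4)*6 = -8*6 = -48)
13*(-2 + K) = 13*(-2 - 48) = 13*(-50) = -650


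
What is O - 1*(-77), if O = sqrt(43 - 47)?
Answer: 77 + 2*I ≈ 77.0 + 2.0*I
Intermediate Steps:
O = 2*I (O = sqrt(-4) = 2*I ≈ 2.0*I)
O - 1*(-77) = 2*I - 1*(-77) = 2*I + 77 = 77 + 2*I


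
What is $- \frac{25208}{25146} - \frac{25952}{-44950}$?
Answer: $- \frac{120127652}{282578175} \approx -0.42511$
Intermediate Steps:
$- \frac{25208}{25146} - \frac{25952}{-44950} = \left(-25208\right) \frac{1}{25146} - - \frac{12976}{22475} = - \frac{12604}{12573} + \frac{12976}{22475} = - \frac{120127652}{282578175}$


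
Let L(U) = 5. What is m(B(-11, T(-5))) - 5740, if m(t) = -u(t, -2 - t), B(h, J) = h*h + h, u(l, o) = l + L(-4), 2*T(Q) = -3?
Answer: -5855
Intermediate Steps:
T(Q) = -3/2 (T(Q) = (½)*(-3) = -3/2)
u(l, o) = 5 + l (u(l, o) = l + 5 = 5 + l)
B(h, J) = h + h² (B(h, J) = h² + h = h + h²)
m(t) = -5 - t (m(t) = -(5 + t) = -5 - t)
m(B(-11, T(-5))) - 5740 = (-5 - (-11)*(1 - 11)) - 5740 = (-5 - (-11)*(-10)) - 5740 = (-5 - 1*110) - 5740 = (-5 - 110) - 5740 = -115 - 5740 = -5855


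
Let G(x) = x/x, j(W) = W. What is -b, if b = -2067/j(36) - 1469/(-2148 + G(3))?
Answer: 12935/228 ≈ 56.732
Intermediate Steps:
G(x) = 1
b = -12935/228 (b = -2067/36 - 1469/(-2148 + 1) = -2067*1/36 - 1469/(-2147) = -689/12 - 1469*(-1/2147) = -689/12 + 13/19 = -12935/228 ≈ -56.732)
-b = -1*(-12935/228) = 12935/228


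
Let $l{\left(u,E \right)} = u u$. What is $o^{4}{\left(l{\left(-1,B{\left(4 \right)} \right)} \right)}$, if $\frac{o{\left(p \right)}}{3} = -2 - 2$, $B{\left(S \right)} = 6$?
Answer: $20736$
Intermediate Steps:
$l{\left(u,E \right)} = u^{2}$
$o{\left(p \right)} = -12$ ($o{\left(p \right)} = 3 \left(-2 - 2\right) = 3 \left(-4\right) = -12$)
$o^{4}{\left(l{\left(-1,B{\left(4 \right)} \right)} \right)} = \left(-12\right)^{4} = 20736$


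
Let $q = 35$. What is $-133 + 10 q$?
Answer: $217$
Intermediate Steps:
$-133 + 10 q = -133 + 10 \cdot 35 = -133 + 350 = 217$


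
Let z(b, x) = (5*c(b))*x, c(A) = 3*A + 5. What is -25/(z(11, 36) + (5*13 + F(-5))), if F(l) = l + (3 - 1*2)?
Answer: -25/6901 ≈ -0.0036227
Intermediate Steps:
c(A) = 5 + 3*A
F(l) = 1 + l (F(l) = l + (3 - 2) = l + 1 = 1 + l)
z(b, x) = x*(25 + 15*b) (z(b, x) = (5*(5 + 3*b))*x = (25 + 15*b)*x = x*(25 + 15*b))
-25/(z(11, 36) + (5*13 + F(-5))) = -25/(5*36*(5 + 3*11) + (5*13 + (1 - 5))) = -25/(5*36*(5 + 33) + (65 - 4)) = -25/(5*36*38 + 61) = -25/(6840 + 61) = -25/6901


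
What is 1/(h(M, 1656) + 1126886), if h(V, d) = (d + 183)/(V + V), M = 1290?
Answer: 860/969122573 ≈ 8.8740e-7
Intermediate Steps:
h(V, d) = (183 + d)/(2*V) (h(V, d) = (183 + d)/((2*V)) = (183 + d)*(1/(2*V)) = (183 + d)/(2*V))
1/(h(M, 1656) + 1126886) = 1/((½)*(183 + 1656)/1290 + 1126886) = 1/((½)*(1/1290)*1839 + 1126886) = 1/(613/860 + 1126886) = 1/(969122573/860) = 860/969122573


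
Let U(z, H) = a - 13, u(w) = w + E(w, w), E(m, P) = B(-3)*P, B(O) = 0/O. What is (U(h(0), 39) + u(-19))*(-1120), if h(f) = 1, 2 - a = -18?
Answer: 13440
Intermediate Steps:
a = 20 (a = 2 - 1*(-18) = 2 + 18 = 20)
B(O) = 0
E(m, P) = 0 (E(m, P) = 0*P = 0)
u(w) = w (u(w) = w + 0 = w)
U(z, H) = 7 (U(z, H) = 20 - 13 = 7)
(U(h(0), 39) + u(-19))*(-1120) = (7 - 19)*(-1120) = -12*(-1120) = 13440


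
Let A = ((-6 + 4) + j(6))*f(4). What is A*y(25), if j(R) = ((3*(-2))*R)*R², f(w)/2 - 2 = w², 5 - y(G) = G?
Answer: 934560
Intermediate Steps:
y(G) = 5 - G
f(w) = 4 + 2*w²
j(R) = -6*R³ (j(R) = (-6*R)*R² = -6*R³)
A = -46728 (A = ((-6 + 4) - 6*6³)*(4 + 2*4²) = (-2 - 6*216)*(4 + 2*16) = (-2 - 1296)*(4 + 32) = -1298*36 = -46728)
A*y(25) = -46728*(5 - 1*25) = -46728*(5 - 25) = -46728*(-20) = 934560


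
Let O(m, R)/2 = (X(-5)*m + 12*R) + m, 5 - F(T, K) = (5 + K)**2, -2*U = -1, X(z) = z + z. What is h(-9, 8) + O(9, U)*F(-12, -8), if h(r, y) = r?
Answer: 591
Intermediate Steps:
X(z) = 2*z
U = 1/2 (U = -1/2*(-1) = 1/2 ≈ 0.50000)
F(T, K) = 5 - (5 + K)**2
O(m, R) = -18*m + 24*R (O(m, R) = 2*(((2*(-5))*m + 12*R) + m) = 2*((-10*m + 12*R) + m) = 2*(-9*m + 12*R) = -18*m + 24*R)
h(-9, 8) + O(9, U)*F(-12, -8) = -9 + (-18*9 + 24*(1/2))*(5 - (5 - 8)**2) = -9 + (-162 + 12)*(5 - 1*(-3)**2) = -9 - 150*(5 - 1*9) = -9 - 150*(5 - 9) = -9 - 150*(-4) = -9 + 600 = 591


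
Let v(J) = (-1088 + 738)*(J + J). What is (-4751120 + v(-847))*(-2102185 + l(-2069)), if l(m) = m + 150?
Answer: 8749327334880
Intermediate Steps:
v(J) = -700*J
l(m) = 150 + m
(-4751120 + v(-847))*(-2102185 + l(-2069)) = (-4751120 - 700*(-847))*(-2102185 + (150 - 2069)) = (-4751120 + 592900)*(-2102185 - 1919) = -4158220*(-2104104) = 8749327334880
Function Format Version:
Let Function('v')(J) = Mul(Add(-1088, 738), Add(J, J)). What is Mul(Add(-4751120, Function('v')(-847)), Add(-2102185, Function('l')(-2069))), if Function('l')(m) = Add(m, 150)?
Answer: 8749327334880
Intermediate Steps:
Function('v')(J) = Mul(-700, J) (Function('v')(J) = Mul(-350, Mul(2, J)) = Mul(-700, J))
Function('l')(m) = Add(150, m)
Mul(Add(-4751120, Function('v')(-847)), Add(-2102185, Function('l')(-2069))) = Mul(Add(-4751120, Mul(-700, -847)), Add(-2102185, Add(150, -2069))) = Mul(Add(-4751120, 592900), Add(-2102185, -1919)) = Mul(-4158220, -2104104) = 8749327334880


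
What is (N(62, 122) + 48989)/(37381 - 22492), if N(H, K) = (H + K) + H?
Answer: 49235/14889 ≈ 3.3068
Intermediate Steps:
N(H, K) = K + 2*H
(N(62, 122) + 48989)/(37381 - 22492) = ((122 + 2*62) + 48989)/(37381 - 22492) = ((122 + 124) + 48989)/14889 = (246 + 48989)*(1/14889) = 49235*(1/14889) = 49235/14889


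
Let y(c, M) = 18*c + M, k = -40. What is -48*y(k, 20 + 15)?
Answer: 32880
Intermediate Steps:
y(c, M) = M + 18*c
-48*y(k, 20 + 15) = -48*((20 + 15) + 18*(-40)) = -48*(35 - 720) = -48*(-685) = 32880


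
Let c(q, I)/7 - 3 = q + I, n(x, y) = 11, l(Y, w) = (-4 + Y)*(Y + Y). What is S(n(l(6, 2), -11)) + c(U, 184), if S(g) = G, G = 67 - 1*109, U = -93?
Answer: 616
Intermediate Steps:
l(Y, w) = 2*Y*(-4 + Y) (l(Y, w) = (-4 + Y)*(2*Y) = 2*Y*(-4 + Y))
G = -42 (G = 67 - 109 = -42)
S(g) = -42
c(q, I) = 21 + 7*I + 7*q (c(q, I) = 21 + 7*(q + I) = 21 + 7*(I + q) = 21 + (7*I + 7*q) = 21 + 7*I + 7*q)
S(n(l(6, 2), -11)) + c(U, 184) = -42 + (21 + 7*184 + 7*(-93)) = -42 + (21 + 1288 - 651) = -42 + 658 = 616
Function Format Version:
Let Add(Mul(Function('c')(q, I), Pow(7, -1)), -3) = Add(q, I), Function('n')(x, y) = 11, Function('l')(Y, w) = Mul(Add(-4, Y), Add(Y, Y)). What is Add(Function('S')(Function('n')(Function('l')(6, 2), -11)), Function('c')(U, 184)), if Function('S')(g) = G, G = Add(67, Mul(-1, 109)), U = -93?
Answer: 616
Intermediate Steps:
Function('l')(Y, w) = Mul(2, Y, Add(-4, Y)) (Function('l')(Y, w) = Mul(Add(-4, Y), Mul(2, Y)) = Mul(2, Y, Add(-4, Y)))
G = -42 (G = Add(67, -109) = -42)
Function('S')(g) = -42
Function('c')(q, I) = Add(21, Mul(7, I), Mul(7, q)) (Function('c')(q, I) = Add(21, Mul(7, Add(q, I))) = Add(21, Mul(7, Add(I, q))) = Add(21, Add(Mul(7, I), Mul(7, q))) = Add(21, Mul(7, I), Mul(7, q)))
Add(Function('S')(Function('n')(Function('l')(6, 2), -11)), Function('c')(U, 184)) = Add(-42, Add(21, Mul(7, 184), Mul(7, -93))) = Add(-42, Add(21, 1288, -651)) = Add(-42, 658) = 616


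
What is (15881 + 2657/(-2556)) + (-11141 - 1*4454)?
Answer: 728359/2556 ≈ 284.96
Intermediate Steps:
(15881 + 2657/(-2556)) + (-11141 - 1*4454) = (15881 + 2657*(-1/2556)) + (-11141 - 4454) = (15881 - 2657/2556) - 15595 = 40589179/2556 - 15595 = 728359/2556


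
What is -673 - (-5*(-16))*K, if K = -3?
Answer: -433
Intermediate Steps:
-673 - (-5*(-16))*K = -673 - (-5*(-16))*(-3) = -673 - 80*(-3) = -673 - 1*(-240) = -673 + 240 = -433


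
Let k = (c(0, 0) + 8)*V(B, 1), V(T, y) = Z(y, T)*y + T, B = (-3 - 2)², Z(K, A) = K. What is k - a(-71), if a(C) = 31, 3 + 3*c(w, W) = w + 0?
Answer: 151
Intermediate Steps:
c(w, W) = -1 + w/3 (c(w, W) = -1 + (w + 0)/3 = -1 + w/3)
B = 25 (B = (-5)² = 25)
V(T, y) = T + y² (V(T, y) = y*y + T = y² + T = T + y²)
k = 182 (k = ((-1 + (⅓)*0) + 8)*(25 + 1²) = ((-1 + 0) + 8)*(25 + 1) = (-1 + 8)*26 = 7*26 = 182)
k - a(-71) = 182 - 1*31 = 182 - 31 = 151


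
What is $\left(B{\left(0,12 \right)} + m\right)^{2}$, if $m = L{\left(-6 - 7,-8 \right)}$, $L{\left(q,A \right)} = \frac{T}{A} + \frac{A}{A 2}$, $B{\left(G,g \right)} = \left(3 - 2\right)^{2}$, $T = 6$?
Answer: $\frac{9}{16} \approx 0.5625$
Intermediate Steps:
$B{\left(G,g \right)} = 1$ ($B{\left(G,g \right)} = 1^{2} = 1$)
$L{\left(q,A \right)} = \frac{1}{2} + \frac{6}{A}$ ($L{\left(q,A \right)} = \frac{6}{A} + \frac{A}{A 2} = \frac{6}{A} + \frac{A}{2 A} = \frac{6}{A} + A \frac{1}{2 A} = \frac{6}{A} + \frac{1}{2} = \frac{1}{2} + \frac{6}{A}$)
$m = - \frac{1}{4}$ ($m = \frac{12 - 8}{2 \left(-8\right)} = \frac{1}{2} \left(- \frac{1}{8}\right) 4 = - \frac{1}{4} \approx -0.25$)
$\left(B{\left(0,12 \right)} + m\right)^{2} = \left(1 - \frac{1}{4}\right)^{2} = \left(\frac{3}{4}\right)^{2} = \frac{9}{16}$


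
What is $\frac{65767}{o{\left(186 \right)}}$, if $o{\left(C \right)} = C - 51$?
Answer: $\frac{65767}{135} \approx 487.16$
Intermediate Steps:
$o{\left(C \right)} = -51 + C$
$\frac{65767}{o{\left(186 \right)}} = \frac{65767}{-51 + 186} = \frac{65767}{135}$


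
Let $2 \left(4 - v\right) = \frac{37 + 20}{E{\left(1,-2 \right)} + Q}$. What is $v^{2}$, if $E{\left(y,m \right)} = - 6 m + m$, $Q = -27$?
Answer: $\frac{37249}{1156} \approx 32.222$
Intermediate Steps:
$E{\left(y,m \right)} = - 5 m$
$v = \frac{193}{34}$ ($v = 4 - \frac{\left(37 + 20\right) \frac{1}{\left(-5\right) \left(-2\right) - 27}}{2} = 4 - \frac{57 \frac{1}{10 - 27}}{2} = 4 - \frac{57 \frac{1}{-17}}{2} = 4 - \frac{57 \left(- \frac{1}{17}\right)}{2} = 4 - - \frac{57}{34} = 4 + \frac{57}{34} = \frac{193}{34} \approx 5.6765$)
$v^{2} = \left(\frac{193}{34}\right)^{2} = \frac{37249}{1156}$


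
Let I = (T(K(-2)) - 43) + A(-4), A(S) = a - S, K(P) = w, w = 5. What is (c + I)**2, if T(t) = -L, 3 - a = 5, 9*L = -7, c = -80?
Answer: 1170724/81 ≈ 14453.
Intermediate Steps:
L = -7/9 (L = (1/9)*(-7) = -7/9 ≈ -0.77778)
K(P) = 5
a = -2 (a = 3 - 1*5 = 3 - 5 = -2)
T(t) = 7/9 (T(t) = -1*(-7/9) = 7/9)
A(S) = -2 - S
I = -362/9 (I = (7/9 - 43) + (-2 - 1*(-4)) = -380/9 + (-2 + 4) = -380/9 + 2 = -362/9 ≈ -40.222)
(c + I)**2 = (-80 - 362/9)**2 = (-1082/9)**2 = 1170724/81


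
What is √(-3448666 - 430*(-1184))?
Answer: I*√2939546 ≈ 1714.5*I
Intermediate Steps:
√(-3448666 - 430*(-1184)) = √(-3448666 + 509120) = √(-2939546) = I*√2939546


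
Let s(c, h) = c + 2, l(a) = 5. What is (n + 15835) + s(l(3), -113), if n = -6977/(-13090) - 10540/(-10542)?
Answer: 156166058921/9856770 ≈ 15844.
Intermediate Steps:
s(c, h) = 2 + c
n = 15108581/9856770 (n = -6977*(-1/13090) - 10540*(-1/10542) = 6977/13090 + 5270/5271 = 15108581/9856770 ≈ 1.5328)
(n + 15835) + s(l(3), -113) = (15108581/9856770 + 15835) + (2 + 5) = 156097061531/9856770 + 7 = 156166058921/9856770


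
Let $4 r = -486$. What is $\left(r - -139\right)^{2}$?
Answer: $\frac{1225}{4} \approx 306.25$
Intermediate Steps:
$r = - \frac{243}{2}$ ($r = \frac{1}{4} \left(-486\right) = - \frac{243}{2} \approx -121.5$)
$\left(r - -139\right)^{2} = \left(- \frac{243}{2} - -139\right)^{2} = \left(- \frac{243}{2} + \left(-79 + 218\right)\right)^{2} = \left(- \frac{243}{2} + 139\right)^{2} = \left(\frac{35}{2}\right)^{2} = \frac{1225}{4}$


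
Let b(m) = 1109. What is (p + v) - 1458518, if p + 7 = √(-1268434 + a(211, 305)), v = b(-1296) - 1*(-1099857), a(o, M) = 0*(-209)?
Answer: -357559 + I*√1268434 ≈ -3.5756e+5 + 1126.2*I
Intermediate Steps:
a(o, M) = 0
v = 1100966 (v = 1109 - 1*(-1099857) = 1109 + 1099857 = 1100966)
p = -7 + I*√1268434 (p = -7 + √(-1268434 + 0) = -7 + √(-1268434) = -7 + I*√1268434 ≈ -7.0 + 1126.2*I)
(p + v) - 1458518 = ((-7 + I*√1268434) + 1100966) - 1458518 = (1100959 + I*√1268434) - 1458518 = -357559 + I*√1268434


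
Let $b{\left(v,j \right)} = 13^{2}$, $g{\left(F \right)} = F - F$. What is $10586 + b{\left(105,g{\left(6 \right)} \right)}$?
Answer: $10755$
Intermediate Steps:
$g{\left(F \right)} = 0$
$b{\left(v,j \right)} = 169$
$10586 + b{\left(105,g{\left(6 \right)} \right)} = 10586 + 169 = 10755$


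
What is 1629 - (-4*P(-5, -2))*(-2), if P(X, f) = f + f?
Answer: 1661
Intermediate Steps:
P(X, f) = 2*f
1629 - (-4*P(-5, -2))*(-2) = 1629 - (-8*(-2))*(-2) = 1629 - (-4*(-4))*(-2) = 1629 - 16*(-2) = 1629 - 1*(-32) = 1629 + 32 = 1661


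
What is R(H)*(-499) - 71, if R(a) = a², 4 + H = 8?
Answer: -8055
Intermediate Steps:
H = 4 (H = -4 + 8 = 4)
R(H)*(-499) - 71 = 4²*(-499) - 71 = 16*(-499) - 71 = -7984 - 71 = -8055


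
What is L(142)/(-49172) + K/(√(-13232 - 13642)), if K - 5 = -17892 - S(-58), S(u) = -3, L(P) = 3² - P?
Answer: 7/2588 + 8942*I*√2986/4479 ≈ 0.0027048 + 109.09*I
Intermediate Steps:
L(P) = 9 - P
K = -17884 (K = 5 + (-17892 - 1*(-3)) = 5 + (-17892 + 3) = 5 - 17889 = -17884)
L(142)/(-49172) + K/(√(-13232 - 13642)) = (9 - 1*142)/(-49172) - 17884/√(-13232 - 13642) = (9 - 142)*(-1/49172) - 17884*(-I*√2986/8958) = -133*(-1/49172) - 17884*(-I*√2986/8958) = 7/2588 - (-8942)*I*√2986/4479 = 7/2588 + 8942*I*√2986/4479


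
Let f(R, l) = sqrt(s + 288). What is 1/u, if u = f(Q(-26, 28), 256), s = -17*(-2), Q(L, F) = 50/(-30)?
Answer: sqrt(322)/322 ≈ 0.055728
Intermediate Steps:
Q(L, F) = -5/3 (Q(L, F) = 50*(-1/30) = -5/3)
s = 34
f(R, l) = sqrt(322) (f(R, l) = sqrt(34 + 288) = sqrt(322))
u = sqrt(322) ≈ 17.944
1/u = 1/(sqrt(322)) = sqrt(322)/322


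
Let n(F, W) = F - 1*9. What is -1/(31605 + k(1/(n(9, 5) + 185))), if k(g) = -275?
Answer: -1/31330 ≈ -3.1918e-5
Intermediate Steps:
n(F, W) = -9 + F (n(F, W) = F - 9 = -9 + F)
-1/(31605 + k(1/(n(9, 5) + 185))) = -1/(31605 - 275) = -1/31330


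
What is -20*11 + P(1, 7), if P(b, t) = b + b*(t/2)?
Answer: -431/2 ≈ -215.50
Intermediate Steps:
P(b, t) = b + b*t/2 (P(b, t) = b + b*(t*(1/2)) = b + b*(t/2) = b + b*t/2)
-20*11 + P(1, 7) = -20*11 + (1/2)*1*(2 + 7) = -220 + (1/2)*1*9 = -220 + 9/2 = -431/2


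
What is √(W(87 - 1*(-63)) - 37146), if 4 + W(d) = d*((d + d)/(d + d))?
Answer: 10*I*√370 ≈ 192.35*I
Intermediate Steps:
W(d) = -4 + d (W(d) = -4 + d*((d + d)/(d + d)) = -4 + d*((2*d)/((2*d))) = -4 + d*((2*d)*(1/(2*d))) = -4 + d*1 = -4 + d)
√(W(87 - 1*(-63)) - 37146) = √((-4 + (87 - 1*(-63))) - 37146) = √((-4 + (87 + 63)) - 37146) = √((-4 + 150) - 37146) = √(146 - 37146) = √(-37000) = 10*I*√370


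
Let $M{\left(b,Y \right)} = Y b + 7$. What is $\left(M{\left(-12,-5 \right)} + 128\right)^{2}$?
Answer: $38025$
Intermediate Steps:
$M{\left(b,Y \right)} = 7 + Y b$
$\left(M{\left(-12,-5 \right)} + 128\right)^{2} = \left(\left(7 - -60\right) + 128\right)^{2} = \left(\left(7 + 60\right) + 128\right)^{2} = \left(67 + 128\right)^{2} = 195^{2} = 38025$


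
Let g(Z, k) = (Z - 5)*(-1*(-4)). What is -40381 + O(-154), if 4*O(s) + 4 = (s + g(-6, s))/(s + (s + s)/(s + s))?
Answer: -1372977/34 ≈ -40382.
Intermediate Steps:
g(Z, k) = -20 + 4*Z (g(Z, k) = (-5 + Z)*4 = -20 + 4*Z)
O(s) = -1 + (-44 + s)/(4*(1 + s)) (O(s) = -1 + ((s + (-20 + 4*(-6)))/(s + (s + s)/(s + s)))/4 = -1 + ((s + (-20 - 24))/(s + (2*s)/((2*s))))/4 = -1 + ((s - 44)/(s + (2*s)*(1/(2*s))))/4 = -1 + ((-44 + s)/(s + 1))/4 = -1 + ((-44 + s)/(1 + s))/4 = -1 + (-44 + s)/(4*(1 + s)))
-40381 + O(-154) = -40381 + 3*(-16 - 1*(-154))/(4*(1 - 154)) = -40381 + (¾)*(-16 + 154)/(-153) = -40381 + (¾)*(-1/153)*138 = -40381 - 23/34 = -1372977/34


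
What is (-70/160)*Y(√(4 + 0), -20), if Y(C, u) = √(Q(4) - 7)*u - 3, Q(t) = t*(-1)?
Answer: 21/16 + 35*I*√11/4 ≈ 1.3125 + 29.02*I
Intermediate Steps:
Q(t) = -t
Y(C, u) = -3 + I*u*√11 (Y(C, u) = √(-1*4 - 7)*u - 3 = √(-4 - 7)*u - 3 = √(-11)*u - 3 = (I*√11)*u - 3 = I*u*√11 - 3 = -3 + I*u*√11)
(-70/160)*Y(√(4 + 0), -20) = (-70/160)*(-3 + I*(-20)*√11) = (-70*1/160)*(-3 - 20*I*√11) = -7*(-3 - 20*I*√11)/16 = 21/16 + 35*I*√11/4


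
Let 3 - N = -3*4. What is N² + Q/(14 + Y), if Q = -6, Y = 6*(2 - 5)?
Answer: 453/2 ≈ 226.50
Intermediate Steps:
Y = -18 (Y = 6*(-3) = -18)
N = 15 (N = 3 - (-3)*4 = 3 - 1*(-12) = 3 + 12 = 15)
N² + Q/(14 + Y) = 15² - 6/(14 - 18) = 225 - 6/(-4) = 225 - 6*(-¼) = 225 + 3/2 = 453/2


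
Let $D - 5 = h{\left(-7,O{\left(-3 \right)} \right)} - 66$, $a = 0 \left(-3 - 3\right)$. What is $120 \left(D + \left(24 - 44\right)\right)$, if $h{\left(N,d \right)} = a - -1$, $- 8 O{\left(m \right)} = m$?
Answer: $-9600$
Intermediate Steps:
$O{\left(m \right)} = - \frac{m}{8}$
$a = 0$ ($a = 0 \left(-6\right) = 0$)
$h{\left(N,d \right)} = 1$ ($h{\left(N,d \right)} = 0 - -1 = 0 + 1 = 1$)
$D = -60$ ($D = 5 + \left(1 - 66\right) = 5 - 65 = -60$)
$120 \left(D + \left(24 - 44\right)\right) = 120 \left(-60 + \left(24 - 44\right)\right) = 120 \left(-60 - 20\right) = 120 \left(-80\right) = -9600$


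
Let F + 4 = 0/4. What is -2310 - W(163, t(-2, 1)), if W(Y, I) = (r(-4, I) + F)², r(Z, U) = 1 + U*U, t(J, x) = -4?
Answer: -2479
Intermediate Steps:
r(Z, U) = 1 + U²
F = -4 (F = -4 + 0/4 = -4 + 0*(¼) = -4 + 0 = -4)
W(Y, I) = (-3 + I²)² (W(Y, I) = ((1 + I²) - 4)² = (-3 + I²)²)
-2310 - W(163, t(-2, 1)) = -2310 - (-3 + (-4)²)² = -2310 - (-3 + 16)² = -2310 - 1*13² = -2310 - 1*169 = -2310 - 169 = -2479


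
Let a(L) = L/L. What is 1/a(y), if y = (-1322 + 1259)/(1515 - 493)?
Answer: 1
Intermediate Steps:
y = -9/146 (y = -63/1022 = -63*1/1022 = -9/146 ≈ -0.061644)
a(L) = 1
1/a(y) = 1/1 = 1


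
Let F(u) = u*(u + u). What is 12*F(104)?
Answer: 259584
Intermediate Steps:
F(u) = 2*u**2 (F(u) = u*(2*u) = 2*u**2)
12*F(104) = 12*(2*104**2) = 12*(2*10816) = 12*21632 = 259584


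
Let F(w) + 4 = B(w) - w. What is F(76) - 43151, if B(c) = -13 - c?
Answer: -43320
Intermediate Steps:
F(w) = -17 - 2*w (F(w) = -4 + ((-13 - w) - w) = -4 + (-13 - 2*w) = -17 - 2*w)
F(76) - 43151 = (-17 - 2*76) - 43151 = (-17 - 152) - 43151 = -169 - 43151 = -43320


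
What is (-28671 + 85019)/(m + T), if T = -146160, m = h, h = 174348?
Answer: 14087/7047 ≈ 1.9990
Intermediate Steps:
m = 174348
(-28671 + 85019)/(m + T) = (-28671 + 85019)/(174348 - 146160) = 56348/28188 = 56348*(1/28188) = 14087/7047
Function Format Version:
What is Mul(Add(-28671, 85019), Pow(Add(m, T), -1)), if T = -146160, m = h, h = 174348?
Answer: Rational(14087, 7047) ≈ 1.9990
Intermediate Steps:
m = 174348
Mul(Add(-28671, 85019), Pow(Add(m, T), -1)) = Mul(Add(-28671, 85019), Pow(Add(174348, -146160), -1)) = Mul(56348, Pow(28188, -1)) = Mul(56348, Rational(1, 28188)) = Rational(14087, 7047)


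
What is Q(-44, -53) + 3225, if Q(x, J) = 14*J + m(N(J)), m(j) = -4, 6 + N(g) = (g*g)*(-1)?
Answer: 2479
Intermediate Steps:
N(g) = -6 - g**2 (N(g) = -6 + (g*g)*(-1) = -6 + g**2*(-1) = -6 - g**2)
Q(x, J) = -4 + 14*J (Q(x, J) = 14*J - 4 = -4 + 14*J)
Q(-44, -53) + 3225 = (-4 + 14*(-53)) + 3225 = (-4 - 742) + 3225 = -746 + 3225 = 2479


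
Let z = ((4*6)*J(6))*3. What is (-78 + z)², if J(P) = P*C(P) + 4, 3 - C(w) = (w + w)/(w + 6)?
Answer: 1153476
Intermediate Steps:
C(w) = 3 - 2*w/(6 + w) (C(w) = 3 - (w + w)/(w + 6) = 3 - 2*w/(6 + w))
J(P) = 4 + P*(18 + P)/(6 + P) (J(P) = P*((18 + P)/(6 + P)) + 4 = P*(18 + P)/(6 + P) + 4 = 4 + P*(18 + P)/(6 + P))
z = 1152 (z = ((4*6)*((24 + 6² + 22*6)/(6 + 6)))*3 = (24*((24 + 36 + 132)/12))*3 = (24*((1/12)*192))*3 = (24*16)*3 = 384*3 = 1152)
(-78 + z)² = (-78 + 1152)² = 1074² = 1153476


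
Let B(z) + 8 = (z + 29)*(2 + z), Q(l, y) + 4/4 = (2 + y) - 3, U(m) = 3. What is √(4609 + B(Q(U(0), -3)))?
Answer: √4529 ≈ 67.298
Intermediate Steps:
Q(l, y) = -2 + y (Q(l, y) = -1 + ((2 + y) - 3) = -1 + (-1 + y) = -2 + y)
B(z) = -8 + (2 + z)*(29 + z) (B(z) = -8 + (z + 29)*(2 + z) = -8 + (29 + z)*(2 + z) = -8 + (2 + z)*(29 + z))
√(4609 + B(Q(U(0), -3))) = √(4609 + (50 + (-2 - 3)² + 31*(-2 - 3))) = √(4609 + (50 + (-5)² + 31*(-5))) = √(4609 + (50 + 25 - 155)) = √(4609 - 80) = √4529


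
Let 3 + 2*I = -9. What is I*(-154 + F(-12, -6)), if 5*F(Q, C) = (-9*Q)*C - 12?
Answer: 1716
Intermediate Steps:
I = -6 (I = -3/2 + (½)*(-9) = -3/2 - 9/2 = -6)
F(Q, C) = -12/5 - 9*C*Q/5 (F(Q, C) = ((-9*Q)*C - 12)/5 = (-9*C*Q - 12)/5 = (-12 - 9*C*Q)/5 = -12/5 - 9*C*Q/5)
I*(-154 + F(-12, -6)) = -6*(-154 + (-12/5 - 9/5*(-6)*(-12))) = -6*(-154 + (-12/5 - 648/5)) = -6*(-154 - 132) = -6*(-286) = 1716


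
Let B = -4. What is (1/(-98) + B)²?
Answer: 154449/9604 ≈ 16.082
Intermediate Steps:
(1/(-98) + B)² = (1/(-98) - 4)² = (-1/98 - 4)² = (-393/98)² = 154449/9604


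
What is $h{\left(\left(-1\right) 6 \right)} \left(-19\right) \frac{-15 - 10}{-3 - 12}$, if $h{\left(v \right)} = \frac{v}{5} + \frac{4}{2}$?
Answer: $- \frac{76}{3} \approx -25.333$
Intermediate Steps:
$h{\left(v \right)} = 2 + \frac{v}{5}$ ($h{\left(v \right)} = v \frac{1}{5} + 4 \cdot \frac{1}{2} = \frac{v}{5} + 2 = 2 + \frac{v}{5}$)
$h{\left(\left(-1\right) 6 \right)} \left(-19\right) \frac{-15 - 10}{-3 - 12} = \left(2 + \frac{\left(-1\right) 6}{5}\right) \left(-19\right) \frac{-15 - 10}{-3 - 12} = \left(2 + \frac{1}{5} \left(-6\right)\right) \left(-19\right) \left(- \frac{25}{-15}\right) = \left(2 - \frac{6}{5}\right) \left(-19\right) \left(\left(-25\right) \left(- \frac{1}{15}\right)\right) = \frac{4}{5} \left(-19\right) \frac{5}{3} = \left(- \frac{76}{5}\right) \frac{5}{3} = - \frac{76}{3}$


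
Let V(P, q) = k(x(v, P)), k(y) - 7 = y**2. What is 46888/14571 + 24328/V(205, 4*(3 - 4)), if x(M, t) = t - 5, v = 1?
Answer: 2230331504/582941997 ≈ 3.8260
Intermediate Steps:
x(M, t) = -5 + t
k(y) = 7 + y**2
V(P, q) = 7 + (-5 + P)**2
46888/14571 + 24328/V(205, 4*(3 - 4)) = 46888/14571 + 24328/(7 + (-5 + 205)**2) = 46888*(1/14571) + 24328/(7 + 200**2) = 46888/14571 + 24328/(7 + 40000) = 46888/14571 + 24328/40007 = 2230331504/582941997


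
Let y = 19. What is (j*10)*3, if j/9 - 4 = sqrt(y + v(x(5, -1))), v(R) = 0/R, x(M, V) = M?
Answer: 1080 + 270*sqrt(19) ≈ 2256.9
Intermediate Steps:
v(R) = 0
j = 36 + 9*sqrt(19) (j = 36 + 9*sqrt(19 + 0) = 36 + 9*sqrt(19) ≈ 75.230)
(j*10)*3 = ((36 + 9*sqrt(19))*10)*3 = (360 + 90*sqrt(19))*3 = 1080 + 270*sqrt(19)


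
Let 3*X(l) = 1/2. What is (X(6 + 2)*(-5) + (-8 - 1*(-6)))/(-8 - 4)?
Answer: 17/72 ≈ 0.23611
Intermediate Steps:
X(l) = 1/6 (X(l) = (1/2)/3 = (1*(1/2))/3 = (1/3)*(1/2) = 1/6)
(X(6 + 2)*(-5) + (-8 - 1*(-6)))/(-8 - 4) = ((1/6)*(-5) + (-8 - 1*(-6)))/(-8 - 4) = (-5/6 + (-8 + 6))/(-12) = -(-5/6 - 2)/12 = -1/12*(-17/6) = 17/72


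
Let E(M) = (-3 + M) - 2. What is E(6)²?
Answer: 1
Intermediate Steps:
E(M) = -5 + M
E(6)² = (-5 + 6)² = 1² = 1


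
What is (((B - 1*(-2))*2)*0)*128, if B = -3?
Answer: 0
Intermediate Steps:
(((B - 1*(-2))*2)*0)*128 = (((-3 - 1*(-2))*2)*0)*128 = (((-3 + 2)*2)*0)*128 = (-1*2*0)*128 = -2*0*128 = 0*128 = 0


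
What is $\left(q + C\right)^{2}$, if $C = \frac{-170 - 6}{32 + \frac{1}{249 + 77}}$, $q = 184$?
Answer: $\frac{3468146391616}{108847489} \approx 31862.0$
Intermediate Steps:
$C = - \frac{57376}{10433}$ ($C = - \frac{176}{32 + \frac{1}{326}} = - \frac{176}{\frac{10433}{326}} = \left(-176\right) \frac{326}{10433} = - \frac{57376}{10433} \approx -5.4995$)
$\left(q + C\right)^{2} = \left(184 - \frac{57376}{10433}\right)^{2} = \left(\frac{1862296}{10433}\right)^{2} = \frac{3468146391616}{108847489}$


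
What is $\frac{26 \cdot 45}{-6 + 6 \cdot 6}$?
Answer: $39$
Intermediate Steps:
$\frac{26 \cdot 45}{-6 + 6 \cdot 6} = \frac{1170}{-6 + 36} = \frac{1170}{30} = 1170 \cdot \frac{1}{30} = 39$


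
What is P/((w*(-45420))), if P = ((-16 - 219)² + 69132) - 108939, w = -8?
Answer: 7709/181680 ≈ 0.042432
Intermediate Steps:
P = 15418 (P = ((-235)² + 69132) - 108939 = (55225 + 69132) - 108939 = 124357 - 108939 = 15418)
P/((w*(-45420))) = 15418/((-8*(-45420))) = 15418/363360 = 15418*(1/363360) = 7709/181680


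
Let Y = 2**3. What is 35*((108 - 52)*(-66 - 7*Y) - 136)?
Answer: -243880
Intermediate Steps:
Y = 8
35*((108 - 52)*(-66 - 7*Y) - 136) = 35*((108 - 52)*(-66 - 7*8) - 136) = 35*(56*(-66 - 56) - 136) = 35*(56*(-122) - 136) = 35*(-6832 - 136) = 35*(-6968) = -243880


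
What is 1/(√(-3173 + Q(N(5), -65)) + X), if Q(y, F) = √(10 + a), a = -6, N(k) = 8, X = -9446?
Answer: -9446/89230087 - I*√3171/89230087 ≈ -0.00010586 - 6.3108e-7*I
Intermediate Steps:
Q(y, F) = 2 (Q(y, F) = √(10 - 6) = √4 = 2)
1/(√(-3173 + Q(N(5), -65)) + X) = 1/(√(-3173 + 2) - 9446) = 1/(√(-3171) - 9446) = 1/(I*√3171 - 9446) = 1/(-9446 + I*√3171)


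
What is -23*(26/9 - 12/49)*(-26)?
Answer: 697268/441 ≈ 1581.1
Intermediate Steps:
-23*(26/9 - 12/49)*(-26) = -23*1166/441*(-26) = -26818/441*(-26) = 697268/441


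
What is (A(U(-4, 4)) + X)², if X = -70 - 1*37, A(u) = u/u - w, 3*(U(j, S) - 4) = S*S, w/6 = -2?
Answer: 8836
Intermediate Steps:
w = -12 (w = 6*(-2) = -12)
U(j, S) = 4 + S²/3 (U(j, S) = 4 + (S*S)/3 = 4 + S²/3)
A(u) = 13 (A(u) = u/u - 1*(-12) = 1 + 12 = 13)
X = -107 (X = -70 - 37 = -107)
(A(U(-4, 4)) + X)² = (13 - 107)² = (-94)² = 8836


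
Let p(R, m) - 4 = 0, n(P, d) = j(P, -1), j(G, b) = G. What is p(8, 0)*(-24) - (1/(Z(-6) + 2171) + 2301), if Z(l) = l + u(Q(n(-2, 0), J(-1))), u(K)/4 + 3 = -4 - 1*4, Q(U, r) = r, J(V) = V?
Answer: -5084038/2121 ≈ -2397.0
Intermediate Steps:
n(P, d) = P
p(R, m) = 4 (p(R, m) = 4 + 0 = 4)
u(K) = -44 (u(K) = -12 + 4*(-4 - 1*4) = -12 + 4*(-4 - 4) = -12 + 4*(-8) = -12 - 32 = -44)
Z(l) = -44 + l (Z(l) = l - 44 = -44 + l)
p(8, 0)*(-24) - (1/(Z(-6) + 2171) + 2301) = 4*(-24) - (1/((-44 - 6) + 2171) + 2301) = -96 - (1/(-50 + 2171) + 2301) = -96 - (1/2121 + 2301) = -96 - 1*4880422/2121 = -96 - 4880422/2121 = -5084038/2121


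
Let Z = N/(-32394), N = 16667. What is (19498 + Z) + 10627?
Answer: 975852583/32394 ≈ 30125.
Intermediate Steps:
Z = -16667/32394 (Z = 16667/(-32394) = 16667*(-1/32394) = -16667/32394 ≈ -0.51451)
(19498 + Z) + 10627 = (19498 - 16667/32394) + 10627 = 631601545/32394 + 10627 = 975852583/32394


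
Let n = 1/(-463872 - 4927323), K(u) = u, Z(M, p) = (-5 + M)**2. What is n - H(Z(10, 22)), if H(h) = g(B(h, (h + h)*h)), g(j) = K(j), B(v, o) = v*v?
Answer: -3369496876/5391195 ≈ -625.00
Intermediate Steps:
B(v, o) = v**2
g(j) = j
H(h) = h**2
n = -1/5391195 (n = 1/(-5391195) = -1/5391195 ≈ -1.8549e-7)
n - H(Z(10, 22)) = -1/5391195 - ((-5 + 10)**2)**2 = -1/5391195 - (5**2)**2 = -1/5391195 - 1*25**2 = -1/5391195 - 1*625 = -1/5391195 - 625 = -3369496876/5391195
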